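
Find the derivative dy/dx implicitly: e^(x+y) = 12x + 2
Apply d/dx to both sides, remembering that y depends on x. Each occurrence of y therefore brings in a y' = dy/dx via the chain rule.

With F(x, y) equal to the left-hand side minus the right, differentiate F term by term:
  d/dx[-12x] = -12
  d/dx[e^(x + y)] = (y' + 1)·e^(x + y)
  d/dx[-2] = 0
Adding these up, d/dx[F] = 0 becomes
  (e^(x + y) - 12) + (e^(x + y))·y' = 0,
so isolating y',
  dy/dx = -(e^(x + y) - 12)/(e^(x + y)) = 12e^(-x - y) - 1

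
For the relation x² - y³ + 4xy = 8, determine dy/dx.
Take d/dx of both sides. Since y is implicitly a function of x, the chain rule attaches a y' = dy/dx factor whenever we differentiate through y.

Set F(x, y) = (left side) − (right side), so the curve is F = 0. Differentiating each term of F:
  d/dx[x^2] = 2x
  d/dx[4xy] = 4x·y' + 4y
  d/dx[-y^3] = -3y^2·y'
  d/dx[-8] = 0

Collecting, the y'-free part is the partial derivative in x and the y' coefficient is the partial derivative in y:
  ∂F/∂x = 2x + 4y
  ∂F/∂y = 4x - 3y^2

so d/dx[F(x, y(x))] = ∂F/∂x + (∂F/∂y)·y' = 0. Rearranging,
  dy/dx = -(∂F/∂x)/(∂F/∂y) = -(2x + 4y)/(4x - 3y^2) = 2(-x - 2y)/(4x - 3y^2)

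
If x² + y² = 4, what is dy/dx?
Take d/dx of both sides. Since y is implicitly a function of x, the chain rule attaches a y' = dy/dx factor whenever we differentiate through y.

Set F(x, y) = (left side) − (right side), so the curve is F = 0. Differentiating each term of F:
  d/dx[x^2] = 2x
  d/dx[y^2] = 2y·y'
  d/dx[-4] = 0

Collecting, the y'-free part is the partial derivative in x and the y' coefficient is the partial derivative in y:
  ∂F/∂x = 2x
  ∂F/∂y = 2y

so d/dx[F(x, y(x))] = ∂F/∂x + (∂F/∂y)·y' = 0. Rearranging,
  dy/dx = -(∂F/∂x)/(∂F/∂y) = -(2x)/(2y) = -x/y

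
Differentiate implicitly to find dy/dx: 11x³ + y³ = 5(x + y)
Apply d/dx to both sides, remembering that y depends on x. Each occurrence of y therefore brings in a y' = dy/dx via the chain rule.

With F(x, y) equal to the left-hand side minus the right, differentiate F term by term:
  d/dx[11x^3] = 33x^2
  d/dx[-5x] = -5
  d/dx[y^3] = 3y^2·y'
  d/dx[-5y] = -5·y'
Adding these up, d/dx[F] = 0 becomes
  (33x^2 - 5) + (3y^2 - 5)·y' = 0,
so isolating y',
  dy/dx = -(33x^2 - 5)/(3y^2 - 5) = (5 - 33x^2)/(3y^2 - 5)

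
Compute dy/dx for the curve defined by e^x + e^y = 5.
Differentiate both sides with respect to x, treating y as y(x). By the chain rule, any term containing y contributes a factor of y' = dy/dx when we differentiate it.

Move every term to one side and write the relation as F(x, y) = 0. Term by term,
  d/dx[e^(x)] = e^(x)
  d/dx[e^(y)] = y'·e^(y)
  d/dx[-5] = 0

The pieces without y' make up ∂F/∂x and the coefficient of y' is ∂F/∂y:
  ∂F/∂x = e^(x),
  ∂F/∂y = e^(y).

Since d/dx[F] = ∂F/∂x + (∂F/∂y)·y' = 0, solve for y':
  (∂F/∂y)·y' = -∂F/∂x
  dy/dx = -(∂F/∂x)/(∂F/∂y) = -(e^(x))/(e^(y)) = -e^(x - y)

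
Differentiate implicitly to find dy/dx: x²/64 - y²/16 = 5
Differentiate the relation implicitly: treat y = y(x) and apply the chain rule, so every y-derivative picks up a y' = dy/dx factor.

With everything moved to the left-hand side, differentiate term by term:
  d/dx[x^2/64] = x/32
  d/dx[-y^2/16] = -y·y'/8
  d/dx[-5] = 0

Separating the contributions that come from x directly and those that come through y:
  without y':      x/32
  multiplying y':  -y/8

so (x/32) + (-y/8)·y' = 0, and therefore
  dy/dx = -(x/32)/(-y/8) = x/(4y)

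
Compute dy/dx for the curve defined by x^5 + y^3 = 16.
Differentiate the relation implicitly: treat y = y(x) and apply the chain rule, so every y-derivative picks up a y' = dy/dx factor.

With everything moved to the left-hand side, differentiate term by term:
  d/dx[x^5] = 5x^4
  d/dx[y^3] = 3y^2·y'
  d/dx[-16] = 0

Separating the contributions that come from x directly and those that come through y:
  without y':      5x^4
  multiplying y':  3y^2

so (5x^4) + (3y^2)·y' = 0, and therefore
  dy/dx = -(5x^4)/(3y^2) = -5x^4/(3y^2)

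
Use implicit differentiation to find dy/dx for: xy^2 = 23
Apply d/dx to both sides, remembering that y depends on x. Each occurrence of y therefore brings in a y' = dy/dx via the chain rule.

With F(x, y) equal to the left-hand side minus the right, differentiate F term by term:
  d/dx[xy^2] = 2xy·y' + y^2
  d/dx[-23] = 0
Adding these up, d/dx[F] = 0 becomes
  (y^2) + (2xy)·y' = 0,
so isolating y',
  dy/dx = -(y^2)/(2xy) = -y/(2x)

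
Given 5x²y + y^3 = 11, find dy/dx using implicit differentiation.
Take d/dx of both sides. Since y is implicitly a function of x, the chain rule attaches a y' = dy/dx factor whenever we differentiate through y.

Set F(x, y) = (left side) − (right side), so the curve is F = 0. Differentiating each term of F:
  d/dx[5x^2y] = 5x^2·y' + 10xy
  d/dx[y^3] = 3y^2·y'
  d/dx[-11] = 0

Collecting, the y'-free part is the partial derivative in x and the y' coefficient is the partial derivative in y:
  ∂F/∂x = 10xy
  ∂F/∂y = 5x^2 + 3y^2

so d/dx[F(x, y(x))] = ∂F/∂x + (∂F/∂y)·y' = 0. Rearranging,
  dy/dx = -(∂F/∂x)/(∂F/∂y) = -(10xy)/(5x^2 + 3y^2) = -10xy/(5x^2 + 3y^2)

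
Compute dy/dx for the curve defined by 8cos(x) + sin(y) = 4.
Take d/dx of both sides. Since y is implicitly a function of x, the chain rule attaches a y' = dy/dx factor whenever we differentiate through y.

Set F(x, y) = (left side) − (right side), so the curve is F = 0. Differentiating each term of F:
  d/dx[sin(y)] = y'·cos(y)
  d/dx[8cos(x)] = -8sin(x)
  d/dx[-4] = 0

Collecting, the y'-free part is the partial derivative in x and the y' coefficient is the partial derivative in y:
  ∂F/∂x = -8sin(x)
  ∂F/∂y = cos(y)

so d/dx[F(x, y(x))] = ∂F/∂x + (∂F/∂y)·y' = 0. Rearranging,
  dy/dx = -(∂F/∂x)/(∂F/∂y) = -(-8sin(x))/(cos(y)) = 8sin(x)/cos(y)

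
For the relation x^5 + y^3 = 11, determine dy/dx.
Differentiate both sides with respect to x, treating y as y(x). By the chain rule, any term containing y contributes a factor of y' = dy/dx when we differentiate it.

Move every term to one side and write the relation as F(x, y) = 0. Term by term,
  d/dx[x^5] = 5x^4
  d/dx[y^3] = 3y^2·y'
  d/dx[-11] = 0

The pieces without y' make up ∂F/∂x and the coefficient of y' is ∂F/∂y:
  ∂F/∂x = 5x^4,
  ∂F/∂y = 3y^2.

Since d/dx[F] = ∂F/∂x + (∂F/∂y)·y' = 0, solve for y':
  (∂F/∂y)·y' = -∂F/∂x
  dy/dx = -(∂F/∂x)/(∂F/∂y) = -(5x^4)/(3y^2) = -5x^4/(3y^2)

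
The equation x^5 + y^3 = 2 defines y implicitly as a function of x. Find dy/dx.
Take d/dx of both sides. Since y is implicitly a function of x, the chain rule attaches a y' = dy/dx factor whenever we differentiate through y.

Set F(x, y) = (left side) − (right side), so the curve is F = 0. Differentiating each term of F:
  d/dx[x^5] = 5x^4
  d/dx[y^3] = 3y^2·y'
  d/dx[-2] = 0

Collecting, the y'-free part is the partial derivative in x and the y' coefficient is the partial derivative in y:
  ∂F/∂x = 5x^4
  ∂F/∂y = 3y^2

so d/dx[F(x, y(x))] = ∂F/∂x + (∂F/∂y)·y' = 0. Rearranging,
  dy/dx = -(∂F/∂x)/(∂F/∂y) = -(5x^4)/(3y^2) = -5x^4/(3y^2)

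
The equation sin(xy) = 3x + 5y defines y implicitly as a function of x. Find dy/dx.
Apply d/dx to both sides, remembering that y depends on x. Each occurrence of y therefore brings in a y' = dy/dx via the chain rule.

With F(x, y) equal to the left-hand side minus the right, differentiate F term by term:
  d/dx[-3x] = -3
  d/dx[-5y] = -5·y'
  d/dx[sin(xy)] = (x·y' + y)·cos(xy)
Adding these up, d/dx[F] = 0 becomes
  (y·cos(xy) - 3) + (x·cos(xy) - 5)·y' = 0,
so isolating y',
  dy/dx = -(y·cos(xy) - 3)/(x·cos(xy) - 5) = (-y·cos(xy) + 3)/(x·cos(xy) - 5)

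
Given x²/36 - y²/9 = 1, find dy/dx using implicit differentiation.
Differentiate both sides with respect to x, treating y as y(x). By the chain rule, any term containing y contributes a factor of y' = dy/dx when we differentiate it.

Move every term to one side and write the relation as F(x, y) = 0. Term by term,
  d/dx[x^2/36] = x/18
  d/dx[-y^2/9] = -2y·y'/9
  d/dx[-1] = 0

The pieces without y' make up ∂F/∂x and the coefficient of y' is ∂F/∂y:
  ∂F/∂x = x/18,
  ∂F/∂y = -2y/9.

Since d/dx[F] = ∂F/∂x + (∂F/∂y)·y' = 0, solve for y':
  (∂F/∂y)·y' = -∂F/∂x
  dy/dx = -(∂F/∂x)/(∂F/∂y) = -(x/18)/(-2y/9) = x/(4y)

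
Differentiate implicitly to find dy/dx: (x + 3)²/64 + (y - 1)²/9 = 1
Differentiate the relation implicitly: treat y = y(x) and apply the chain rule, so every y-derivative picks up a y' = dy/dx factor.

With everything moved to the left-hand side, differentiate term by term:
  d/dx[(x + 3)^2/64] = x/32 + 3/32
  d/dx[(y - 1)^2/9] = 2·y'(y - 1)/9
  d/dx[-1] = 0

Separating the contributions that come from x directly and those that come through y:
  without y':      x/32 + 3/32
  multiplying y':  2y/9 - 2/9

so (x/32 + 3/32) + (2y/9 - 2/9)·y' = 0, and therefore
  dy/dx = -(x/32 + 3/32)/(2y/9 - 2/9)
        = -((x + 3)/32)/(2(y - 1)/9) = 9(-x - 3)/(64(y - 1))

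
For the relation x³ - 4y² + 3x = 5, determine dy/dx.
Differentiate the relation implicitly: treat y = y(x) and apply the chain rule, so every y-derivative picks up a y' = dy/dx factor.

With everything moved to the left-hand side, differentiate term by term:
  d/dx[x^3] = 3x^2
  d/dx[3x] = 3
  d/dx[-4y^2] = -8y·y'
  d/dx[-5] = 0

Separating the contributions that come from x directly and those that come through y:
  without y':      3x^2 + 3
  multiplying y':  -8y

so (3x^2 + 3) + (-8y)·y' = 0, and therefore
  dy/dx = -(3x^2 + 3)/(-8y) = 3(x^2 + 1)/(8y)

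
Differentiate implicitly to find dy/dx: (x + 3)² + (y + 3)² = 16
Differentiate the relation implicitly: treat y = y(x) and apply the chain rule, so every y-derivative picks up a y' = dy/dx factor.

With everything moved to the left-hand side, differentiate term by term:
  d/dx[(x + 3)^2] = 2x + 6
  d/dx[(y + 3)^2] = 2·y'(y + 3)
  d/dx[-16] = 0

Separating the contributions that come from x directly and those that come through y:
  without y':      2x + 6
  multiplying y':  2y + 6

so (2x + 6) + (2y + 6)·y' = 0, and therefore
  dy/dx = -(2x + 6)/(2y + 6) = (-x - 3)/(y + 3)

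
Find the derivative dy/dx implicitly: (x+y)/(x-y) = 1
Differentiate the relation implicitly: treat y = y(x) and apply the chain rule, so every y-derivative picks up a y' = dy/dx factor.

With everything moved to the left-hand side, differentiate term by term:
  d/dx[(x + y)/(x - y)] = (y' + 1)/(x - y) + (x + y)(y' - 1)/(x - y)^2
  d/dx[-1] = 0

Separating the contributions that come from x directly and those that come through y:
  without y':      1/(x - y) - (x + y)/(x - y)^2
  multiplying y':  1/(x - y) + (x + y)/(x - y)^2

so (1/(x - y) - (x + y)/(x - y)^2) + (1/(x - y) + (x + y)/(x - y)^2)·y' = 0, and therefore
  dy/dx = -(1/(x - y) - (x + y)/(x - y)^2)/(1/(x - y) + (x + y)/(x - y)^2)
        = -(-2y/(x - y)^2)/(2x/(x - y)^2) = y/x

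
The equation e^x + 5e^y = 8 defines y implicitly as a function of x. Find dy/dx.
Take d/dx of both sides. Since y is implicitly a function of x, the chain rule attaches a y' = dy/dx factor whenever we differentiate through y.

Set F(x, y) = (left side) − (right side), so the curve is F = 0. Differentiating each term of F:
  d/dx[e^(x)] = e^(x)
  d/dx[5e^(y)] = 5·y'·e^(y)
  d/dx[-8] = 0

Collecting, the y'-free part is the partial derivative in x and the y' coefficient is the partial derivative in y:
  ∂F/∂x = e^(x)
  ∂F/∂y = 5e^(y)

so d/dx[F(x, y(x))] = ∂F/∂x + (∂F/∂y)·y' = 0. Rearranging,
  dy/dx = -(∂F/∂x)/(∂F/∂y) = -(e^(x))/(5e^(y)) = -e^(x - y)/5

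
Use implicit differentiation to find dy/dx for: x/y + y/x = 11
Take d/dx of both sides. Since y is implicitly a function of x, the chain rule attaches a y' = dy/dx factor whenever we differentiate through y.

Set F(x, y) = (left side) − (right side), so the curve is F = 0. Differentiating each term of F:
  d/dx[x/y] = -x·y'/y^2 + 1/y
  d/dx[y/x] = y'/x - y/x^2
  d/dx[-11] = 0

Collecting, the y'-free part is the partial derivative in x and the y' coefficient is the partial derivative in y:
  ∂F/∂x = 1/y - y/x^2
  ∂F/∂y = -x/y^2 + 1/x

so d/dx[F(x, y(x))] = ∂F/∂x + (∂F/∂y)·y' = 0. Rearranging,
  dy/dx = -(∂F/∂x)/(∂F/∂y) = -(1/y - y/x^2)/(-x/y^2 + 1/x)
        = -((x - y)(x + y)/(x^2y))/(-(x - y)(x + y)/(xy^2)) = y/x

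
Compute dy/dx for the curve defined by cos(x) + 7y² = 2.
Differentiate the relation implicitly: treat y = y(x) and apply the chain rule, so every y-derivative picks up a y' = dy/dx factor.

With everything moved to the left-hand side, differentiate term by term:
  d/dx[7y^2] = 14y·y'
  d/dx[cos(x)] = -sin(x)
  d/dx[-2] = 0

Separating the contributions that come from x directly and those that come through y:
  without y':      -sin(x)
  multiplying y':  14y

so (-sin(x)) + (14y)·y' = 0, and therefore
  dy/dx = -(-sin(x))/(14y) = sin(x)/(14y)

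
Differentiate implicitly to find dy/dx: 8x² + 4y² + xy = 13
Differentiate the relation implicitly: treat y = y(x) and apply the chain rule, so every y-derivative picks up a y' = dy/dx factor.

With everything moved to the left-hand side, differentiate term by term:
  d/dx[8x^2] = 16x
  d/dx[xy] = x·y' + y
  d/dx[4y^2] = 8y·y'
  d/dx[-13] = 0

Separating the contributions that come from x directly and those that come through y:
  without y':      16x + y
  multiplying y':  x + 8y

so (16x + y) + (x + 8y)·y' = 0, and therefore
  dy/dx = -(16x + y)/(x + 8y) = (-16x - y)/(x + 8y)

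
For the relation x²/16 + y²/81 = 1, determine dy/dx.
Differentiate both sides with respect to x, treating y as y(x). By the chain rule, any term containing y contributes a factor of y' = dy/dx when we differentiate it.

Move every term to one side and write the relation as F(x, y) = 0. Term by term,
  d/dx[x^2/16] = x/8
  d/dx[y^2/81] = 2y·y'/81
  d/dx[-1] = 0

The pieces without y' make up ∂F/∂x and the coefficient of y' is ∂F/∂y:
  ∂F/∂x = x/8,
  ∂F/∂y = 2y/81.

Since d/dx[F] = ∂F/∂x + (∂F/∂y)·y' = 0, solve for y':
  (∂F/∂y)·y' = -∂F/∂x
  dy/dx = -(∂F/∂x)/(∂F/∂y) = -(x/8)/(2y/81) = -81x/(16y)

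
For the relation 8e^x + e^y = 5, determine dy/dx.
Differentiate the relation implicitly: treat y = y(x) and apply the chain rule, so every y-derivative picks up a y' = dy/dx factor.

With everything moved to the left-hand side, differentiate term by term:
  d/dx[8e^(x)] = 8e^(x)
  d/dx[e^(y)] = y'·e^(y)
  d/dx[-5] = 0

Separating the contributions that come from x directly and those that come through y:
  without y':      8e^(x)
  multiplying y':  e^(y)

so (8e^(x)) + (e^(y))·y' = 0, and therefore
  dy/dx = -(8e^(x))/(e^(y)) = -8e^(x - y)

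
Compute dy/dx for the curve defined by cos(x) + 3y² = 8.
Differentiate both sides with respect to x, treating y as y(x). By the chain rule, any term containing y contributes a factor of y' = dy/dx when we differentiate it.

Move every term to one side and write the relation as F(x, y) = 0. Term by term,
  d/dx[3y^2] = 6y·y'
  d/dx[cos(x)] = -sin(x)
  d/dx[-8] = 0

The pieces without y' make up ∂F/∂x and the coefficient of y' is ∂F/∂y:
  ∂F/∂x = -sin(x),
  ∂F/∂y = 6y.

Since d/dx[F] = ∂F/∂x + (∂F/∂y)·y' = 0, solve for y':
  (∂F/∂y)·y' = -∂F/∂x
  dy/dx = -(∂F/∂x)/(∂F/∂y) = -(-sin(x))/(6y) = sin(x)/(6y)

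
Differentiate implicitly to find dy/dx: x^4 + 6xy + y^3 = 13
Differentiate the relation implicitly: treat y = y(x) and apply the chain rule, so every y-derivative picks up a y' = dy/dx factor.

With everything moved to the left-hand side, differentiate term by term:
  d/dx[x^4] = 4x^3
  d/dx[6xy] = 6x·y' + 6y
  d/dx[y^3] = 3y^2·y'
  d/dx[-13] = 0

Separating the contributions that come from x directly and those that come through y:
  without y':      4x^3 + 6y
  multiplying y':  6x + 3y^2

so (4x^3 + 6y) + (6x + 3y^2)·y' = 0, and therefore
  dy/dx = -(4x^3 + 6y)/(6x + 3y^2) = 2(-2x^3 - 3y)/(3(2x + y^2))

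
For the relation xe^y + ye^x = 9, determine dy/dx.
Differentiate the relation implicitly: treat y = y(x) and apply the chain rule, so every y-derivative picks up a y' = dy/dx factor.

With everything moved to the left-hand side, differentiate term by term:
  d/dx[x·e^(y)] = x·y'·e^(y) + e^(y)
  d/dx[y·e^(x)] = y·e^(x) + y'·e^(x)
  d/dx[-9] = 0

Separating the contributions that come from x directly and those that come through y:
  without y':      y·e^(x) + e^(y)
  multiplying y':  x·e^(y) + e^(x)

so (y·e^(x) + e^(y)) + (x·e^(y) + e^(x))·y' = 0, and therefore
  dy/dx = -(y·e^(x) + e^(y))/(x·e^(y) + e^(x)) = (-y·e^(x) - e^(y))/(x·e^(y) + e^(x))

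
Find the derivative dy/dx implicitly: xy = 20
Take d/dx of both sides. Since y is implicitly a function of x, the chain rule attaches a y' = dy/dx factor whenever we differentiate through y.

Set F(x, y) = (left side) − (right side), so the curve is F = 0. Differentiating each term of F:
  d/dx[xy] = x·y' + y
  d/dx[-20] = 0

Collecting, the y'-free part is the partial derivative in x and the y' coefficient is the partial derivative in y:
  ∂F/∂x = y
  ∂F/∂y = x

so d/dx[F(x, y(x))] = ∂F/∂x + (∂F/∂y)·y' = 0. Rearranging,
  dy/dx = -(∂F/∂x)/(∂F/∂y) = -(y)/(x) = -y/x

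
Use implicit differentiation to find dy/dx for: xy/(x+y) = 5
Take d/dx of both sides. Since y is implicitly a function of x, the chain rule attaches a y' = dy/dx factor whenever we differentiate through y.

Set F(x, y) = (left side) − (right side), so the curve is F = 0. Differentiating each term of F:
  d/dx[xy/(x + y)] = xy(-y' - 1)/(x + y)^2 + x·y'/(x + y) + y/(x + y)
  d/dx[-5] = 0

Collecting, the y'-free part is the partial derivative in x and the y' coefficient is the partial derivative in y:
  ∂F/∂x = -xy/(x + y)^2 + y/(x + y)
  ∂F/∂y = -xy/(x + y)^2 + x/(x + y)

so d/dx[F(x, y(x))] = ∂F/∂x + (∂F/∂y)·y' = 0. Rearranging,
  dy/dx = -(∂F/∂x)/(∂F/∂y) = -(-xy/(x + y)^2 + y/(x + y))/(-xy/(x + y)^2 + x/(x + y))
        = -(y^2/(x + y)^2)/(x^2/(x + y)^2) = -y^2/x^2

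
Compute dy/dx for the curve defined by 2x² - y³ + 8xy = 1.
Take d/dx of both sides. Since y is implicitly a function of x, the chain rule attaches a y' = dy/dx factor whenever we differentiate through y.

Set F(x, y) = (left side) − (right side), so the curve is F = 0. Differentiating each term of F:
  d/dx[2x^2] = 4x
  d/dx[8xy] = 8x·y' + 8y
  d/dx[-y^3] = -3y^2·y'
  d/dx[-1] = 0

Collecting, the y'-free part is the partial derivative in x and the y' coefficient is the partial derivative in y:
  ∂F/∂x = 4x + 8y
  ∂F/∂y = 8x - 3y^2

so d/dx[F(x, y(x))] = ∂F/∂x + (∂F/∂y)·y' = 0. Rearranging,
  dy/dx = -(∂F/∂x)/(∂F/∂y) = -(4x + 8y)/(8x - 3y^2) = 4(-x - 2y)/(8x - 3y^2)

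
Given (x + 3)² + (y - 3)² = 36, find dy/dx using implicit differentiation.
Apply d/dx to both sides, remembering that y depends on x. Each occurrence of y therefore brings in a y' = dy/dx via the chain rule.

With F(x, y) equal to the left-hand side minus the right, differentiate F term by term:
  d/dx[(x + 3)^2] = 2x + 6
  d/dx[(y - 3)^2] = 2·y'(y - 3)
  d/dx[-36] = 0
Adding these up, d/dx[F] = 0 becomes
  (2x + 6) + (2y - 6)·y' = 0,
so isolating y',
  dy/dx = -(2x + 6)/(2y - 6) = (-x - 3)/(y - 3)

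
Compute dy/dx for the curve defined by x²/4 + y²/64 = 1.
Differentiate both sides with respect to x, treating y as y(x). By the chain rule, any term containing y contributes a factor of y' = dy/dx when we differentiate it.

Move every term to one side and write the relation as F(x, y) = 0. Term by term,
  d/dx[x^2/4] = x/2
  d/dx[y^2/64] = y·y'/32
  d/dx[-1] = 0

The pieces without y' make up ∂F/∂x and the coefficient of y' is ∂F/∂y:
  ∂F/∂x = x/2,
  ∂F/∂y = y/32.

Since d/dx[F] = ∂F/∂x + (∂F/∂y)·y' = 0, solve for y':
  (∂F/∂y)·y' = -∂F/∂x
  dy/dx = -(∂F/∂x)/(∂F/∂y) = -(x/2)/(y/32) = -16x/y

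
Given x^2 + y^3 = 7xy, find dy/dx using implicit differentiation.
Differentiate the relation implicitly: treat y = y(x) and apply the chain rule, so every y-derivative picks up a y' = dy/dx factor.

With everything moved to the left-hand side, differentiate term by term:
  d/dx[x^2] = 2x
  d/dx[-7xy] = -7x·y' - 7y
  d/dx[y^3] = 3y^2·y'

Separating the contributions that come from x directly and those that come through y:
  without y':      2x - 7y
  multiplying y':  -7x + 3y^2

so (2x - 7y) + (-7x + 3y^2)·y' = 0, and therefore
  dy/dx = -(2x - 7y)/(-7x + 3y^2) = (2x - 7y)/(7x - 3y^2)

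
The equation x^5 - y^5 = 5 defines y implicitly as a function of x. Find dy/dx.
Differentiate the relation implicitly: treat y = y(x) and apply the chain rule, so every y-derivative picks up a y' = dy/dx factor.

With everything moved to the left-hand side, differentiate term by term:
  d/dx[x^5] = 5x^4
  d/dx[-y^5] = -5y^4·y'
  d/dx[-5] = 0

Separating the contributions that come from x directly and those that come through y:
  without y':      5x^4
  multiplying y':  -5y^4

so (5x^4) + (-5y^4)·y' = 0, and therefore
  dy/dx = -(5x^4)/(-5y^4) = x^4/y^4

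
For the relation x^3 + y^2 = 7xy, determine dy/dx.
Take d/dx of both sides. Since y is implicitly a function of x, the chain rule attaches a y' = dy/dx factor whenever we differentiate through y.

Set F(x, y) = (left side) − (right side), so the curve is F = 0. Differentiating each term of F:
  d/dx[x^3] = 3x^2
  d/dx[-7xy] = -7x·y' - 7y
  d/dx[y^2] = 2y·y'

Collecting, the y'-free part is the partial derivative in x and the y' coefficient is the partial derivative in y:
  ∂F/∂x = 3x^2 - 7y
  ∂F/∂y = -7x + 2y

so d/dx[F(x, y(x))] = ∂F/∂x + (∂F/∂y)·y' = 0. Rearranging,
  dy/dx = -(∂F/∂x)/(∂F/∂y) = -(3x^2 - 7y)/(-7x + 2y) = (3x^2 - 7y)/(7x - 2y)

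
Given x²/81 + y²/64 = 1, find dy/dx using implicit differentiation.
Differentiate the relation implicitly: treat y = y(x) and apply the chain rule, so every y-derivative picks up a y' = dy/dx factor.

With everything moved to the left-hand side, differentiate term by term:
  d/dx[x^2/81] = 2x/81
  d/dx[y^2/64] = y·y'/32
  d/dx[-1] = 0

Separating the contributions that come from x directly and those that come through y:
  without y':      2x/81
  multiplying y':  y/32

so (2x/81) + (y/32)·y' = 0, and therefore
  dy/dx = -(2x/81)/(y/32) = -64x/(81y)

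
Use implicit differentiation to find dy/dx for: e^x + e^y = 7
Take d/dx of both sides. Since y is implicitly a function of x, the chain rule attaches a y' = dy/dx factor whenever we differentiate through y.

Set F(x, y) = (left side) − (right side), so the curve is F = 0. Differentiating each term of F:
  d/dx[e^(x)] = e^(x)
  d/dx[e^(y)] = y'·e^(y)
  d/dx[-7] = 0

Collecting, the y'-free part is the partial derivative in x and the y' coefficient is the partial derivative in y:
  ∂F/∂x = e^(x)
  ∂F/∂y = e^(y)

so d/dx[F(x, y(x))] = ∂F/∂x + (∂F/∂y)·y' = 0. Rearranging,
  dy/dx = -(∂F/∂x)/(∂F/∂y) = -(e^(x))/(e^(y)) = -e^(x - y)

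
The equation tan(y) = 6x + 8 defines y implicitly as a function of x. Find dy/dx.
Differentiate both sides with respect to x, treating y as y(x). By the chain rule, any term containing y contributes a factor of y' = dy/dx when we differentiate it.

Move every term to one side and write the relation as F(x, y) = 0. Term by term,
  d/dx[-6x] = -6
  d/dx[tan(y)] = y'(tan(y)^2 + 1)
  d/dx[-8] = 0

The pieces without y' make up ∂F/∂x and the coefficient of y' is ∂F/∂y:
  ∂F/∂x = -6,
  ∂F/∂y = tan(y)^2 + 1.

Since d/dx[F] = ∂F/∂x + (∂F/∂y)·y' = 0, solve for y':
  (∂F/∂y)·y' = -∂F/∂x
  dy/dx = -(∂F/∂x)/(∂F/∂y) = -(-6)/(tan(y)^2 + 1) = 6cos(y)^2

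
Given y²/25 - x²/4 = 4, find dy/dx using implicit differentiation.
Take d/dx of both sides. Since y is implicitly a function of x, the chain rule attaches a y' = dy/dx factor whenever we differentiate through y.

Set F(x, y) = (left side) − (right side), so the curve is F = 0. Differentiating each term of F:
  d/dx[-x^2/4] = -x/2
  d/dx[y^2/25] = 2y·y'/25
  d/dx[-4] = 0

Collecting, the y'-free part is the partial derivative in x and the y' coefficient is the partial derivative in y:
  ∂F/∂x = -x/2
  ∂F/∂y = 2y/25

so d/dx[F(x, y(x))] = ∂F/∂x + (∂F/∂y)·y' = 0. Rearranging,
  dy/dx = -(∂F/∂x)/(∂F/∂y) = -(-x/2)/(2y/25) = 25x/(4y)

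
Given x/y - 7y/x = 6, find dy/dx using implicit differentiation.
Differentiate the relation implicitly: treat y = y(x) and apply the chain rule, so every y-derivative picks up a y' = dy/dx factor.

With everything moved to the left-hand side, differentiate term by term:
  d/dx[x/y] = -x·y'/y^2 + 1/y
  d/dx[-7y/x] = -7·y'/x + 7y/x^2
  d/dx[-6] = 0

Separating the contributions that come from x directly and those that come through y:
  without y':      1/y + 7y/x^2
  multiplying y':  -x/y^2 - 7/x

so (1/y + 7y/x^2) + (-x/y^2 - 7/x)·y' = 0, and therefore
  dy/dx = -(1/y + 7y/x^2)/(-x/y^2 - 7/x)
        = -((x^2 + 7y^2)/(x^2y))/(-(x^2 + 7y^2)/(xy^2)) = y/x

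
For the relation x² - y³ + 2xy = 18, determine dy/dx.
Differentiate the relation implicitly: treat y = y(x) and apply the chain rule, so every y-derivative picks up a y' = dy/dx factor.

With everything moved to the left-hand side, differentiate term by term:
  d/dx[x^2] = 2x
  d/dx[2xy] = 2x·y' + 2y
  d/dx[-y^3] = -3y^2·y'
  d/dx[-18] = 0

Separating the contributions that come from x directly and those that come through y:
  without y':      2x + 2y
  multiplying y':  2x - 3y^2

so (2x + 2y) + (2x - 3y^2)·y' = 0, and therefore
  dy/dx = -(2x + 2y)/(2x - 3y^2) = 2(-x - y)/(2x - 3y^2)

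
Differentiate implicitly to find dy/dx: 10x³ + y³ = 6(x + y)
Differentiate both sides with respect to x, treating y as y(x). By the chain rule, any term containing y contributes a factor of y' = dy/dx when we differentiate it.

Move every term to one side and write the relation as F(x, y) = 0. Term by term,
  d/dx[10x^3] = 30x^2
  d/dx[-6x] = -6
  d/dx[y^3] = 3y^2·y'
  d/dx[-6y] = -6·y'

The pieces without y' make up ∂F/∂x and the coefficient of y' is ∂F/∂y:
  ∂F/∂x = 30x^2 - 6,
  ∂F/∂y = 3y^2 - 6.

Since d/dx[F] = ∂F/∂x + (∂F/∂y)·y' = 0, solve for y':
  (∂F/∂y)·y' = -∂F/∂x
  dy/dx = -(∂F/∂x)/(∂F/∂y) = -(30x^2 - 6)/(3y^2 - 6) = 2(1 - 5x^2)/(y^2 - 2)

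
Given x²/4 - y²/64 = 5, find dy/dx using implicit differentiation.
Take d/dx of both sides. Since y is implicitly a function of x, the chain rule attaches a y' = dy/dx factor whenever we differentiate through y.

Set F(x, y) = (left side) − (right side), so the curve is F = 0. Differentiating each term of F:
  d/dx[x^2/4] = x/2
  d/dx[-y^2/64] = -y·y'/32
  d/dx[-5] = 0

Collecting, the y'-free part is the partial derivative in x and the y' coefficient is the partial derivative in y:
  ∂F/∂x = x/2
  ∂F/∂y = -y/32

so d/dx[F(x, y(x))] = ∂F/∂x + (∂F/∂y)·y' = 0. Rearranging,
  dy/dx = -(∂F/∂x)/(∂F/∂y) = -(x/2)/(-y/32) = 16x/y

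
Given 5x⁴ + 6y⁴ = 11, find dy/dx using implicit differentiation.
Take d/dx of both sides. Since y is implicitly a function of x, the chain rule attaches a y' = dy/dx factor whenever we differentiate through y.

Set F(x, y) = (left side) − (right side), so the curve is F = 0. Differentiating each term of F:
  d/dx[5x^4] = 20x^3
  d/dx[6y^4] = 24y^3·y'
  d/dx[-11] = 0

Collecting, the y'-free part is the partial derivative in x and the y' coefficient is the partial derivative in y:
  ∂F/∂x = 20x^3
  ∂F/∂y = 24y^3

so d/dx[F(x, y(x))] = ∂F/∂x + (∂F/∂y)·y' = 0. Rearranging,
  dy/dx = -(∂F/∂x)/(∂F/∂y) = -(20x^3)/(24y^3) = -5x^3/(6y^3)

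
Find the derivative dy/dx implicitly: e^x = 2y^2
Apply d/dx to both sides, remembering that y depends on x. Each occurrence of y therefore brings in a y' = dy/dx via the chain rule.

With F(x, y) equal to the left-hand side minus the right, differentiate F term by term:
  d/dx[-2y^2] = -4y·y'
  d/dx[e^(x)] = e^(x)
Adding these up, d/dx[F] = 0 becomes
  (e^(x)) + (-4y)·y' = 0,
so isolating y',
  dy/dx = -(e^(x))/(-4y) = e^(x)/(4y)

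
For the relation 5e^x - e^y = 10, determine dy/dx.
Take d/dx of both sides. Since y is implicitly a function of x, the chain rule attaches a y' = dy/dx factor whenever we differentiate through y.

Set F(x, y) = (left side) − (right side), so the curve is F = 0. Differentiating each term of F:
  d/dx[5e^(x)] = 5e^(x)
  d/dx[-e^(y)] = -y'·e^(y)
  d/dx[-10] = 0

Collecting, the y'-free part is the partial derivative in x and the y' coefficient is the partial derivative in y:
  ∂F/∂x = 5e^(x)
  ∂F/∂y = -e^(y)

so d/dx[F(x, y(x))] = ∂F/∂x + (∂F/∂y)·y' = 0. Rearranging,
  dy/dx = -(∂F/∂x)/(∂F/∂y) = -(5e^(x))/(-e^(y)) = 5e^(x - y)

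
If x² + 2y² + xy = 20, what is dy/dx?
Differentiate both sides with respect to x, treating y as y(x). By the chain rule, any term containing y contributes a factor of y' = dy/dx when we differentiate it.

Move every term to one side and write the relation as F(x, y) = 0. Term by term,
  d/dx[x^2] = 2x
  d/dx[xy] = x·y' + y
  d/dx[2y^2] = 4y·y'
  d/dx[-20] = 0

The pieces without y' make up ∂F/∂x and the coefficient of y' is ∂F/∂y:
  ∂F/∂x = 2x + y,
  ∂F/∂y = x + 4y.

Since d/dx[F] = ∂F/∂x + (∂F/∂y)·y' = 0, solve for y':
  (∂F/∂y)·y' = -∂F/∂x
  dy/dx = -(∂F/∂x)/(∂F/∂y) = -(2x + y)/(x + 4y) = (-2x - y)/(x + 4y)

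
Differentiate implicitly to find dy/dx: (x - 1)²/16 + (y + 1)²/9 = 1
Take d/dx of both sides. Since y is implicitly a function of x, the chain rule attaches a y' = dy/dx factor whenever we differentiate through y.

Set F(x, y) = (left side) − (right side), so the curve is F = 0. Differentiating each term of F:
  d/dx[(x - 1)^2/16] = x/8 - 1/8
  d/dx[(y + 1)^2/9] = 2·y'(y + 1)/9
  d/dx[-1] = 0

Collecting, the y'-free part is the partial derivative in x and the y' coefficient is the partial derivative in y:
  ∂F/∂x = x/8 - 1/8
  ∂F/∂y = 2y/9 + 2/9

so d/dx[F(x, y(x))] = ∂F/∂x + (∂F/∂y)·y' = 0. Rearranging,
  dy/dx = -(∂F/∂x)/(∂F/∂y) = -(x/8 - 1/8)/(2y/9 + 2/9)
        = -((x - 1)/8)/(2(y + 1)/9) = 9(1 - x)/(16(y + 1))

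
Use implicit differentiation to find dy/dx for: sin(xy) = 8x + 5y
Apply d/dx to both sides, remembering that y depends on x. Each occurrence of y therefore brings in a y' = dy/dx via the chain rule.

With F(x, y) equal to the left-hand side minus the right, differentiate F term by term:
  d/dx[-8x] = -8
  d/dx[-5y] = -5·y'
  d/dx[sin(xy)] = (x·y' + y)·cos(xy)
Adding these up, d/dx[F] = 0 becomes
  (y·cos(xy) - 8) + (x·cos(xy) - 5)·y' = 0,
so isolating y',
  dy/dx = -(y·cos(xy) - 8)/(x·cos(xy) - 5) = (-y·cos(xy) + 8)/(x·cos(xy) - 5)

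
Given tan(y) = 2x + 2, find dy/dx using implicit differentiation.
Differentiate both sides with respect to x, treating y as y(x). By the chain rule, any term containing y contributes a factor of y' = dy/dx when we differentiate it.

Move every term to one side and write the relation as F(x, y) = 0. Term by term,
  d/dx[-2x] = -2
  d/dx[tan(y)] = y'(tan(y)^2 + 1)
  d/dx[-2] = 0

The pieces without y' make up ∂F/∂x and the coefficient of y' is ∂F/∂y:
  ∂F/∂x = -2,
  ∂F/∂y = tan(y)^2 + 1.

Since d/dx[F] = ∂F/∂x + (∂F/∂y)·y' = 0, solve for y':
  (∂F/∂y)·y' = -∂F/∂x
  dy/dx = -(∂F/∂x)/(∂F/∂y) = -(-2)/(tan(y)^2 + 1) = 2cos(y)^2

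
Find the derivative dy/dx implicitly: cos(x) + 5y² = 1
Apply d/dx to both sides, remembering that y depends on x. Each occurrence of y therefore brings in a y' = dy/dx via the chain rule.

With F(x, y) equal to the left-hand side minus the right, differentiate F term by term:
  d/dx[5y^2] = 10y·y'
  d/dx[cos(x)] = -sin(x)
  d/dx[-1] = 0
Adding these up, d/dx[F] = 0 becomes
  (-sin(x)) + (10y)·y' = 0,
so isolating y',
  dy/dx = -(-sin(x))/(10y) = sin(x)/(10y)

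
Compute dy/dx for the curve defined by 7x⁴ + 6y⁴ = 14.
Differentiate both sides with respect to x, treating y as y(x). By the chain rule, any term containing y contributes a factor of y' = dy/dx when we differentiate it.

Move every term to one side and write the relation as F(x, y) = 0. Term by term,
  d/dx[7x^4] = 28x^3
  d/dx[6y^4] = 24y^3·y'
  d/dx[-14] = 0

The pieces without y' make up ∂F/∂x and the coefficient of y' is ∂F/∂y:
  ∂F/∂x = 28x^3,
  ∂F/∂y = 24y^3.

Since d/dx[F] = ∂F/∂x + (∂F/∂y)·y' = 0, solve for y':
  (∂F/∂y)·y' = -∂F/∂x
  dy/dx = -(∂F/∂x)/(∂F/∂y) = -(28x^3)/(24y^3) = -7x^3/(6y^3)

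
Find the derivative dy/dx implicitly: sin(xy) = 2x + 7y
Differentiate the relation implicitly: treat y = y(x) and apply the chain rule, so every y-derivative picks up a y' = dy/dx factor.

With everything moved to the left-hand side, differentiate term by term:
  d/dx[-2x] = -2
  d/dx[-7y] = -7·y'
  d/dx[sin(xy)] = (x·y' + y)·cos(xy)

Separating the contributions that come from x directly and those that come through y:
  without y':      y·cos(xy) - 2
  multiplying y':  x·cos(xy) - 7

so (y·cos(xy) - 2) + (x·cos(xy) - 7)·y' = 0, and therefore
  dy/dx = -(y·cos(xy) - 2)/(x·cos(xy) - 7) = (-y·cos(xy) + 2)/(x·cos(xy) - 7)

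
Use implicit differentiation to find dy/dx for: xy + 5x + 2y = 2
Take d/dx of both sides. Since y is implicitly a function of x, the chain rule attaches a y' = dy/dx factor whenever we differentiate through y.

Set F(x, y) = (left side) − (right side), so the curve is F = 0. Differentiating each term of F:
  d/dx[xy] = x·y' + y
  d/dx[5x] = 5
  d/dx[2y] = 2·y'
  d/dx[-2] = 0

Collecting, the y'-free part is the partial derivative in x and the y' coefficient is the partial derivative in y:
  ∂F/∂x = y + 5
  ∂F/∂y = x + 2

so d/dx[F(x, y(x))] = ∂F/∂x + (∂F/∂y)·y' = 0. Rearranging,
  dy/dx = -(∂F/∂x)/(∂F/∂y) = -(y + 5)/(x + 2) = (-y - 5)/(x + 2)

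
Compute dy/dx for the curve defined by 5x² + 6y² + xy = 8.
Take d/dx of both sides. Since y is implicitly a function of x, the chain rule attaches a y' = dy/dx factor whenever we differentiate through y.

Set F(x, y) = (left side) − (right side), so the curve is F = 0. Differentiating each term of F:
  d/dx[5x^2] = 10x
  d/dx[xy] = x·y' + y
  d/dx[6y^2] = 12y·y'
  d/dx[-8] = 0

Collecting, the y'-free part is the partial derivative in x and the y' coefficient is the partial derivative in y:
  ∂F/∂x = 10x + y
  ∂F/∂y = x + 12y

so d/dx[F(x, y(x))] = ∂F/∂x + (∂F/∂y)·y' = 0. Rearranging,
  dy/dx = -(∂F/∂x)/(∂F/∂y) = -(10x + y)/(x + 12y) = (-10x - y)/(x + 12y)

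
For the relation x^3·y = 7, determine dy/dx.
Differentiate both sides with respect to x, treating y as y(x). By the chain rule, any term containing y contributes a factor of y' = dy/dx when we differentiate it.

Move every term to one side and write the relation as F(x, y) = 0. Term by term,
  d/dx[x^3y] = x^3·y' + 3x^2y
  d/dx[-7] = 0

The pieces without y' make up ∂F/∂x and the coefficient of y' is ∂F/∂y:
  ∂F/∂x = 3x^2y,
  ∂F/∂y = x^3.

Since d/dx[F] = ∂F/∂x + (∂F/∂y)·y' = 0, solve for y':
  (∂F/∂y)·y' = -∂F/∂x
  dy/dx = -(∂F/∂x)/(∂F/∂y) = -(3x^2y)/(x^3) = -3y/x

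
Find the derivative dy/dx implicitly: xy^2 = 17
Apply d/dx to both sides, remembering that y depends on x. Each occurrence of y therefore brings in a y' = dy/dx via the chain rule.

With F(x, y) equal to the left-hand side minus the right, differentiate F term by term:
  d/dx[xy^2] = 2xy·y' + y^2
  d/dx[-17] = 0
Adding these up, d/dx[F] = 0 becomes
  (y^2) + (2xy)·y' = 0,
so isolating y',
  dy/dx = -(y^2)/(2xy) = -y/(2x)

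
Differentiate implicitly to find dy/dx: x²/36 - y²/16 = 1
Apply d/dx to both sides, remembering that y depends on x. Each occurrence of y therefore brings in a y' = dy/dx via the chain rule.

With F(x, y) equal to the left-hand side minus the right, differentiate F term by term:
  d/dx[x^2/36] = x/18
  d/dx[-y^2/16] = -y·y'/8
  d/dx[-1] = 0
Adding these up, d/dx[F] = 0 becomes
  (x/18) + (-y/8)·y' = 0,
so isolating y',
  dy/dx = -(x/18)/(-y/8) = 4x/(9y)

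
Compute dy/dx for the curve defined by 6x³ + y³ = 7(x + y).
Differentiate the relation implicitly: treat y = y(x) and apply the chain rule, so every y-derivative picks up a y' = dy/dx factor.

With everything moved to the left-hand side, differentiate term by term:
  d/dx[6x^3] = 18x^2
  d/dx[-7x] = -7
  d/dx[y^3] = 3y^2·y'
  d/dx[-7y] = -7·y'

Separating the contributions that come from x directly and those that come through y:
  without y':      18x^2 - 7
  multiplying y':  3y^2 - 7

so (18x^2 - 7) + (3y^2 - 7)·y' = 0, and therefore
  dy/dx = -(18x^2 - 7)/(3y^2 - 7) = (7 - 18x^2)/(3y^2 - 7)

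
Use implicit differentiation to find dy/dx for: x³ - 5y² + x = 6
Differentiate the relation implicitly: treat y = y(x) and apply the chain rule, so every y-derivative picks up a y' = dy/dx factor.

With everything moved to the left-hand side, differentiate term by term:
  d/dx[x^3] = 3x^2
  d/dx[x] = 1
  d/dx[-5y^2] = -10y·y'
  d/dx[-6] = 0

Separating the contributions that come from x directly and those that come through y:
  without y':      3x^2 + 1
  multiplying y':  -10y

so (3x^2 + 1) + (-10y)·y' = 0, and therefore
  dy/dx = -(3x^2 + 1)/(-10y) = (3x^2 + 1)/(10y)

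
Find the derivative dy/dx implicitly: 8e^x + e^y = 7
Differentiate both sides with respect to x, treating y as y(x). By the chain rule, any term containing y contributes a factor of y' = dy/dx when we differentiate it.

Move every term to one side and write the relation as F(x, y) = 0. Term by term,
  d/dx[8e^(x)] = 8e^(x)
  d/dx[e^(y)] = y'·e^(y)
  d/dx[-7] = 0

The pieces without y' make up ∂F/∂x and the coefficient of y' is ∂F/∂y:
  ∂F/∂x = 8e^(x),
  ∂F/∂y = e^(y).

Since d/dx[F] = ∂F/∂x + (∂F/∂y)·y' = 0, solve for y':
  (∂F/∂y)·y' = -∂F/∂x
  dy/dx = -(∂F/∂x)/(∂F/∂y) = -(8e^(x))/(e^(y)) = -8e^(x - y)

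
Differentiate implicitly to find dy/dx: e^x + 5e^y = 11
Apply d/dx to both sides, remembering that y depends on x. Each occurrence of y therefore brings in a y' = dy/dx via the chain rule.

With F(x, y) equal to the left-hand side minus the right, differentiate F term by term:
  d/dx[e^(x)] = e^(x)
  d/dx[5e^(y)] = 5·y'·e^(y)
  d/dx[-11] = 0
Adding these up, d/dx[F] = 0 becomes
  (e^(x)) + (5e^(y))·y' = 0,
so isolating y',
  dy/dx = -(e^(x))/(5e^(y)) = -e^(x - y)/5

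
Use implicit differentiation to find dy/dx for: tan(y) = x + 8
Apply d/dx to both sides, remembering that y depends on x. Each occurrence of y therefore brings in a y' = dy/dx via the chain rule.

With F(x, y) equal to the left-hand side minus the right, differentiate F term by term:
  d/dx[-x] = -1
  d/dx[tan(y)] = y'(tan(y)^2 + 1)
  d/dx[-8] = 0
Adding these up, d/dx[F] = 0 becomes
  (-1) + (tan(y)^2 + 1)·y' = 0,
so isolating y',
  dy/dx = -(-1)/(tan(y)^2 + 1) = cos(y)^2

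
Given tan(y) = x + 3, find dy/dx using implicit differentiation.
Differentiate both sides with respect to x, treating y as y(x). By the chain rule, any term containing y contributes a factor of y' = dy/dx when we differentiate it.

Move every term to one side and write the relation as F(x, y) = 0. Term by term,
  d/dx[-x] = -1
  d/dx[tan(y)] = y'(tan(y)^2 + 1)
  d/dx[-3] = 0

The pieces without y' make up ∂F/∂x and the coefficient of y' is ∂F/∂y:
  ∂F/∂x = -1,
  ∂F/∂y = tan(y)^2 + 1.

Since d/dx[F] = ∂F/∂x + (∂F/∂y)·y' = 0, solve for y':
  (∂F/∂y)·y' = -∂F/∂x
  dy/dx = -(∂F/∂x)/(∂F/∂y) = -(-1)/(tan(y)^2 + 1) = cos(y)^2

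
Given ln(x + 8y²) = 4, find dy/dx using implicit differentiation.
Differentiate both sides with respect to x, treating y as y(x). By the chain rule, any term containing y contributes a factor of y' = dy/dx when we differentiate it.

Move every term to one side and write the relation as F(x, y) = 0. Term by term,
  d/dx[ln(x + 8y^2)] = (16y·y' + 1)/(x + 8y^2)
  d/dx[-4] = 0

The pieces without y' make up ∂F/∂x and the coefficient of y' is ∂F/∂y:
  ∂F/∂x = 1/(x + 8y^2),
  ∂F/∂y = 16y/(x + 8y^2).

Since d/dx[F] = ∂F/∂x + (∂F/∂y)·y' = 0, solve for y':
  (∂F/∂y)·y' = -∂F/∂x
  dy/dx = -(∂F/∂x)/(∂F/∂y) = -(1/(x + 8y^2))/(16y/(x + 8y^2)) = -1/(16y)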